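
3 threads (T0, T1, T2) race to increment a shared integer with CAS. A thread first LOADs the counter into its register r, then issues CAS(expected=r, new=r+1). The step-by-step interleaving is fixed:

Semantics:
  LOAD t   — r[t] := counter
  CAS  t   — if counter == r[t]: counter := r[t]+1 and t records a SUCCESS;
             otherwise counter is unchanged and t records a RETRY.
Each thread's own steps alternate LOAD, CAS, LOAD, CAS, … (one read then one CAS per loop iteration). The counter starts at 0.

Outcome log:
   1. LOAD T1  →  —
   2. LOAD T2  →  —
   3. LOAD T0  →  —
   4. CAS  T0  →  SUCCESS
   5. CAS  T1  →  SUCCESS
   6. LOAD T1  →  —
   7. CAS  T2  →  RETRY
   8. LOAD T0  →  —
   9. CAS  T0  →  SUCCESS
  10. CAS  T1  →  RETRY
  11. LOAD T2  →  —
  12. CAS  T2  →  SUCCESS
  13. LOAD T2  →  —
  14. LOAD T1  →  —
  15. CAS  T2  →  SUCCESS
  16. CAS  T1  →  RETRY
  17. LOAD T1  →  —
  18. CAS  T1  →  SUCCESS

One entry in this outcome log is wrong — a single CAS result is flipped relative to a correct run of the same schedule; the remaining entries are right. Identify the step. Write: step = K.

Correct run:
step 1: T1 LOAD ⇒ load; ctr=0 reg=0
step 2: T2 LOAD ⇒ load; ctr=0 reg=0
step 3: T0 LOAD ⇒ load; ctr=0 reg=0
step 4: T0 CAS ⇒ ok; ctr=1 reg=0
step 5: T1 CAS ⇒ retry; ctr=1 reg=0
step 6: T1 LOAD ⇒ load; ctr=1 reg=1
step 7: T2 CAS ⇒ retry; ctr=1 reg=0
step 8: T0 LOAD ⇒ load; ctr=1 reg=1
step 9: T0 CAS ⇒ ok; ctr=2 reg=1
step 10: T1 CAS ⇒ retry; ctr=2 reg=1
step 11: T2 LOAD ⇒ load; ctr=2 reg=2
step 12: T2 CAS ⇒ ok; ctr=3 reg=2
step 13: T2 LOAD ⇒ load; ctr=3 reg=3
step 14: T1 LOAD ⇒ load; ctr=3 reg=3
step 15: T2 CAS ⇒ ok; ctr=4 reg=3
step 16: T1 CAS ⇒ retry; ctr=4 reg=3
step 17: T1 LOAD ⇒ load; ctr=4 reg=4
step 18: T1 CAS ⇒ ok; ctr=5 reg=4
Mismatch at 5.

step = 5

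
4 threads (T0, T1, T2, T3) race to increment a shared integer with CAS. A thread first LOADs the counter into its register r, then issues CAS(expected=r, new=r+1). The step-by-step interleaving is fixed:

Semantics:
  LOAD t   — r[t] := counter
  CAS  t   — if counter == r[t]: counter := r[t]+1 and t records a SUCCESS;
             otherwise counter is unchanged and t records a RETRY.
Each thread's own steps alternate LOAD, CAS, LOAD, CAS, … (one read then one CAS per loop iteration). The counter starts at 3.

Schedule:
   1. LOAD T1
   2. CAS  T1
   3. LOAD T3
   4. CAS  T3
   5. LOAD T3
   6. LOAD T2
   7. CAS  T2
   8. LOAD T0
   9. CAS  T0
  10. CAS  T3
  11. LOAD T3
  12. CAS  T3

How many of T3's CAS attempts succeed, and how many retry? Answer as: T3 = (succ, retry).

T3 = (2, 1)

   1) LOAD T1:  M=3  r_T1=3
   2) CAS  T1:  M=4  r_T1=3 ✓
   3) LOAD T3:  M=4  r_T3=4
   4) CAS  T3:  M=5  r_T3=4 ✓
   5) LOAD T3:  M=5  r_T3=5
   6) LOAD T2:  M=5  r_T2=5
   7) CAS  T2:  M=6  r_T2=5 ✓
   8) LOAD T0:  M=6  r_T0=6
   9) CAS  T0:  M=7  r_T0=6 ✓
  10) CAS  T3:  M=7  r_T3=5 ✗
  11) LOAD T3:  M=7  r_T3=7
  12) CAS  T3:  M=8  r_T3=7 ✓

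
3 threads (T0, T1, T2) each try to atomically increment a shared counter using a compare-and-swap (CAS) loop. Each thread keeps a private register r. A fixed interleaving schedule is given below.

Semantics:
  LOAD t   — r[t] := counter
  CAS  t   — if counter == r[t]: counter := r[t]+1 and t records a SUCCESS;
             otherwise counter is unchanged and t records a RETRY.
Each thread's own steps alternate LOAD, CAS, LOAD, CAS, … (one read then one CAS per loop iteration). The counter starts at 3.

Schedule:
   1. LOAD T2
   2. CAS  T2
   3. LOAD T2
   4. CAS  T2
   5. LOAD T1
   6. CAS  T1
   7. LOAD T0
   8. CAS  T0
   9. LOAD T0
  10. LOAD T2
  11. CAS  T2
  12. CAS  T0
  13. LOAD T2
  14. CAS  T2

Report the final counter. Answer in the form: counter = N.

counter = 9

1. LOAD T2 → mem=3 r[T2]=3 [LOAD]
2. CAS T2 → mem=4 r[T2]=3 [OK]
3. LOAD T2 → mem=4 r[T2]=4 [LOAD]
4. CAS T2 → mem=5 r[T2]=4 [OK]
5. LOAD T1 → mem=5 r[T1]=5 [LOAD]
6. CAS T1 → mem=6 r[T1]=5 [OK]
7. LOAD T0 → mem=6 r[T0]=6 [LOAD]
8. CAS T0 → mem=7 r[T0]=6 [OK]
9. LOAD T0 → mem=7 r[T0]=7 [LOAD]
10. LOAD T2 → mem=7 r[T2]=7 [LOAD]
11. CAS T2 → mem=8 r[T2]=7 [OK]
12. CAS T0 → mem=8 r[T0]=7 [RETRY]
13. LOAD T2 → mem=8 r[T2]=8 [LOAD]
14. CAS T2 → mem=9 r[T2]=8 [OK]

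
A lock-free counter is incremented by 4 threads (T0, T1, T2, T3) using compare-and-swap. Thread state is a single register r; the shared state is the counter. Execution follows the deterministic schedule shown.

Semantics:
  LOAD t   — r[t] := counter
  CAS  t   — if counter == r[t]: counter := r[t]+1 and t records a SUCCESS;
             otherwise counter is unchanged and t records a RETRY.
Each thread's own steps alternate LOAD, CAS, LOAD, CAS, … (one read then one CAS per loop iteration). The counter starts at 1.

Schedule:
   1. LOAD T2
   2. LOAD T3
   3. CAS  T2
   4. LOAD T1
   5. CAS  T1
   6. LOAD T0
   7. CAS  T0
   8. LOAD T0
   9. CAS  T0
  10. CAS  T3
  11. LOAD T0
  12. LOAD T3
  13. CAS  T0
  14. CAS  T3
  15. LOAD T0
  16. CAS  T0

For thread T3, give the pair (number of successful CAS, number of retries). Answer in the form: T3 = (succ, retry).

T3 = (0, 2)

[1] T2.load  rd  (counter 1, T2.r 1)
[2] T3.load  rd  (counter 1, T3.r 1)
[3] T2.cas  hit  (counter 2, T2.r 1)
[4] T1.load  rd  (counter 2, T1.r 2)
[5] T1.cas  hit  (counter 3, T1.r 2)
[6] T0.load  rd  (counter 3, T0.r 3)
[7] T0.cas  hit  (counter 4, T0.r 3)
[8] T0.load  rd  (counter 4, T0.r 4)
[9] T0.cas  hit  (counter 5, T0.r 4)
[10] T3.cas  miss  (counter 5, T3.r 1)
[11] T0.load  rd  (counter 5, T0.r 5)
[12] T3.load  rd  (counter 5, T3.r 5)
[13] T0.cas  hit  (counter 6, T0.r 5)
[14] T3.cas  miss  (counter 6, T3.r 5)
[15] T0.load  rd  (counter 6, T0.r 6)
[16] T0.cas  hit  (counter 7, T0.r 6)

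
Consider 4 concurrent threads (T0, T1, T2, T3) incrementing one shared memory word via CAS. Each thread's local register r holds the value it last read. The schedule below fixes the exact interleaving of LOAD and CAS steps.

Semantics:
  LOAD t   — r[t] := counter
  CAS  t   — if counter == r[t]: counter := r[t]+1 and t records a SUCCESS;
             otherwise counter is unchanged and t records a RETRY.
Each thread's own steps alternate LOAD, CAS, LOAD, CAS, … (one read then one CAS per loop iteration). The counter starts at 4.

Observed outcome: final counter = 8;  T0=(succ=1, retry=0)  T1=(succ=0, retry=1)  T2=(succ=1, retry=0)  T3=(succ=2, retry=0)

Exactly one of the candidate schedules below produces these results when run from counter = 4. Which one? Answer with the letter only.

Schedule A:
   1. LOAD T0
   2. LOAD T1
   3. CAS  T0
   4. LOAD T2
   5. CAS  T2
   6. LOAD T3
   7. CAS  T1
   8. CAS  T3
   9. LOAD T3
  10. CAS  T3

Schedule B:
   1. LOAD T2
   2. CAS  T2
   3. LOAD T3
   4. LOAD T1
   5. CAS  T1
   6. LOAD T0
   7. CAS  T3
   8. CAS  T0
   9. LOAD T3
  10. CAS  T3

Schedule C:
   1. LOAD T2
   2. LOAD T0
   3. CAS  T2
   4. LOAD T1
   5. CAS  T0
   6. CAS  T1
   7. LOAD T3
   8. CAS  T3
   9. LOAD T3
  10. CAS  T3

Simulating candidate A:
step 1: T0 LOAD ⇒ load; ctr=4 reg=4
step 2: T1 LOAD ⇒ load; ctr=4 reg=4
step 3: T0 CAS ⇒ ok; ctr=5 reg=4
step 4: T2 LOAD ⇒ load; ctr=5 reg=5
step 5: T2 CAS ⇒ ok; ctr=6 reg=5
step 6: T3 LOAD ⇒ load; ctr=6 reg=6
step 7: T1 CAS ⇒ retry; ctr=6 reg=4
step 8: T3 CAS ⇒ ok; ctr=7 reg=6
step 9: T3 LOAD ⇒ load; ctr=7 reg=7
step 10: T3 CAS ⇒ ok; ctr=8 reg=7

A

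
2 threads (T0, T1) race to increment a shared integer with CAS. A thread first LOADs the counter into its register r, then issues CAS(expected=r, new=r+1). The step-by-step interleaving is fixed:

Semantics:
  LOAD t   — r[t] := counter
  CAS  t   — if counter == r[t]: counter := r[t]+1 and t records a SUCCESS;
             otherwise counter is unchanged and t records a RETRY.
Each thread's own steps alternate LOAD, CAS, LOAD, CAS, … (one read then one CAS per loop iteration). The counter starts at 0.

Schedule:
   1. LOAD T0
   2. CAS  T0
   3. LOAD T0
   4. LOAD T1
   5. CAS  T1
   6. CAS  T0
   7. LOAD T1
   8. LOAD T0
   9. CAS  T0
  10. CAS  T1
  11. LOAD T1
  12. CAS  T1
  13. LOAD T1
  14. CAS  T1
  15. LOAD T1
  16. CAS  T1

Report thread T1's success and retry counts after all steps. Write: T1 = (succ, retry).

1. LOAD T0 → mem=0 r[T0]=0 [LOAD]
2. CAS T0 → mem=1 r[T0]=0 [OK]
3. LOAD T0 → mem=1 r[T0]=1 [LOAD]
4. LOAD T1 → mem=1 r[T1]=1 [LOAD]
5. CAS T1 → mem=2 r[T1]=1 [OK]
6. CAS T0 → mem=2 r[T0]=1 [RETRY]
7. LOAD T1 → mem=2 r[T1]=2 [LOAD]
8. LOAD T0 → mem=2 r[T0]=2 [LOAD]
9. CAS T0 → mem=3 r[T0]=2 [OK]
10. CAS T1 → mem=3 r[T1]=2 [RETRY]
11. LOAD T1 → mem=3 r[T1]=3 [LOAD]
12. CAS T1 → mem=4 r[T1]=3 [OK]
13. LOAD T1 → mem=4 r[T1]=4 [LOAD]
14. CAS T1 → mem=5 r[T1]=4 [OK]
15. LOAD T1 → mem=5 r[T1]=5 [LOAD]
16. CAS T1 → mem=6 r[T1]=5 [OK]

T1 = (4, 1)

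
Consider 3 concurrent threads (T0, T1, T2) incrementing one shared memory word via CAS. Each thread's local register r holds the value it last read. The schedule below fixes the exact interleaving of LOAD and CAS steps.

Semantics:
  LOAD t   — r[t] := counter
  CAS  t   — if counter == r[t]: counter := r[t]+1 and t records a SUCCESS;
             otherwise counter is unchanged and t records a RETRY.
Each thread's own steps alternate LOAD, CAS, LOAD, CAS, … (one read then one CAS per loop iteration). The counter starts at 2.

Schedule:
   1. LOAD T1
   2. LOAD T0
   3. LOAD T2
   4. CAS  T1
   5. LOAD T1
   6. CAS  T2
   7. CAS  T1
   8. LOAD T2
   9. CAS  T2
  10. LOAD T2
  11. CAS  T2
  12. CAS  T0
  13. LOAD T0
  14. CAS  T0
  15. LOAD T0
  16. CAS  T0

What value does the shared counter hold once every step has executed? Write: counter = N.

counter = 8

step 1: T1 LOAD ⇒ load; ctr=2 reg=2
step 2: T0 LOAD ⇒ load; ctr=2 reg=2
step 3: T2 LOAD ⇒ load; ctr=2 reg=2
step 4: T1 CAS ⇒ ok; ctr=3 reg=2
step 5: T1 LOAD ⇒ load; ctr=3 reg=3
step 6: T2 CAS ⇒ retry; ctr=3 reg=2
step 7: T1 CAS ⇒ ok; ctr=4 reg=3
step 8: T2 LOAD ⇒ load; ctr=4 reg=4
step 9: T2 CAS ⇒ ok; ctr=5 reg=4
step 10: T2 LOAD ⇒ load; ctr=5 reg=5
step 11: T2 CAS ⇒ ok; ctr=6 reg=5
step 12: T0 CAS ⇒ retry; ctr=6 reg=2
step 13: T0 LOAD ⇒ load; ctr=6 reg=6
step 14: T0 CAS ⇒ ok; ctr=7 reg=6
step 15: T0 LOAD ⇒ load; ctr=7 reg=7
step 16: T0 CAS ⇒ ok; ctr=8 reg=7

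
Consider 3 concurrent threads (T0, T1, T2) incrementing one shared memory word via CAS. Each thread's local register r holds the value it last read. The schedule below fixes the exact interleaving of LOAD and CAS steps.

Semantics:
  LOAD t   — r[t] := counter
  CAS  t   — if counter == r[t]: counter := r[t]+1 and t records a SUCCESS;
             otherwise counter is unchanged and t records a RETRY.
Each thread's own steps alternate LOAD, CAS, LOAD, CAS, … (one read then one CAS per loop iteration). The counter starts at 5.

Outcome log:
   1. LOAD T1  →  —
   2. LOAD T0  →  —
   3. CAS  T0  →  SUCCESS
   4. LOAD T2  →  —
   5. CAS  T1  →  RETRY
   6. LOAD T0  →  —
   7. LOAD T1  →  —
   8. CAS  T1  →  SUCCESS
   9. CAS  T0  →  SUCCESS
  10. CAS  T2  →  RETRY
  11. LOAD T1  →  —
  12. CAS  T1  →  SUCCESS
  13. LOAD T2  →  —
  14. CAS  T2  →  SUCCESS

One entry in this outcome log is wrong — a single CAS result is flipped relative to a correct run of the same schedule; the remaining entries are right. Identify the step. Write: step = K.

Reference trace:
[1] T1.load  rd  (counter 5, T1.r 5)
[2] T0.load  rd  (counter 5, T0.r 5)
[3] T0.cas  hit  (counter 6, T0.r 5)
[4] T2.load  rd  (counter 6, T2.r 6)
[5] T1.cas  miss  (counter 6, T1.r 5)
[6] T0.load  rd  (counter 6, T0.r 6)
[7] T1.load  rd  (counter 6, T1.r 6)
[8] T1.cas  hit  (counter 7, T1.r 6)
[9] T0.cas  miss  (counter 7, T0.r 6)
[10] T2.cas  miss  (counter 7, T2.r 6)
[11] T1.load  rd  (counter 7, T1.r 7)
[12] T1.cas  hit  (counter 8, T1.r 7)
[13] T2.load  rd  (counter 8, T2.r 8)
[14] T2.cas  hit  (counter 9, T2.r 8)
Log disagrees first at step 9.

step = 9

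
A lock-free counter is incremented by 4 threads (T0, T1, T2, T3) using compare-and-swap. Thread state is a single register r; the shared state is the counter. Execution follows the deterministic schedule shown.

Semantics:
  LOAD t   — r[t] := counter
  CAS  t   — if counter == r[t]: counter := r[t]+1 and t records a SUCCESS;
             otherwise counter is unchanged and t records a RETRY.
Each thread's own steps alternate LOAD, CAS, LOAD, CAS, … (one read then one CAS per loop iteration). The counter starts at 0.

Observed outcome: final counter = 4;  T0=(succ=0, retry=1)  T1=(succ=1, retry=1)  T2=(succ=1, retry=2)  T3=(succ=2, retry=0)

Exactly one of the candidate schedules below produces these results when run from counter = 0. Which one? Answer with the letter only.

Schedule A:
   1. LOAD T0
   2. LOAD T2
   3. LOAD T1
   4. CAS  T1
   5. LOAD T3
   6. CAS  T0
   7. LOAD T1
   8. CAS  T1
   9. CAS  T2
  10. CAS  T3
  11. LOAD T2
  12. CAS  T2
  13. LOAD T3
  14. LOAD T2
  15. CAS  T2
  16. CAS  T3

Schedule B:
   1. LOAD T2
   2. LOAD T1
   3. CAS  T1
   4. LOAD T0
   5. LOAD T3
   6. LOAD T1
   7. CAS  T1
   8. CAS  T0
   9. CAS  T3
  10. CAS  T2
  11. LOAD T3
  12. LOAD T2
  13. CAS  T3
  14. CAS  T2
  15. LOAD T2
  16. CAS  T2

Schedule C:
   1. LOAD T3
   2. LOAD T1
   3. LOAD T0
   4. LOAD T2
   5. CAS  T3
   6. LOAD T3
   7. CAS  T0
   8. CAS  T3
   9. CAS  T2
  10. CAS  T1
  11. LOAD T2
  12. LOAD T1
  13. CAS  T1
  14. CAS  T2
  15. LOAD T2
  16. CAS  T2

C

Run C:
#1 T3 reads 0
#2 T1 reads 0
#3 T0 reads 0
#4 T2 reads 0
#5 T3 CAS(0→1) writes; counter now 1
#6 T3 reads 1
#7 T0 CAS(0→1) fails; counter now 1
#8 T3 CAS(1→2) writes; counter now 2
#9 T2 CAS(0→1) fails; counter now 2
#10 T1 CAS(0→1) fails; counter now 2
#11 T2 reads 2
#12 T1 reads 2
#13 T1 CAS(2→3) writes; counter now 3
#14 T2 CAS(2→3) fails; counter now 3
#15 T2 reads 3
#16 T2 CAS(3→4) writes; counter now 4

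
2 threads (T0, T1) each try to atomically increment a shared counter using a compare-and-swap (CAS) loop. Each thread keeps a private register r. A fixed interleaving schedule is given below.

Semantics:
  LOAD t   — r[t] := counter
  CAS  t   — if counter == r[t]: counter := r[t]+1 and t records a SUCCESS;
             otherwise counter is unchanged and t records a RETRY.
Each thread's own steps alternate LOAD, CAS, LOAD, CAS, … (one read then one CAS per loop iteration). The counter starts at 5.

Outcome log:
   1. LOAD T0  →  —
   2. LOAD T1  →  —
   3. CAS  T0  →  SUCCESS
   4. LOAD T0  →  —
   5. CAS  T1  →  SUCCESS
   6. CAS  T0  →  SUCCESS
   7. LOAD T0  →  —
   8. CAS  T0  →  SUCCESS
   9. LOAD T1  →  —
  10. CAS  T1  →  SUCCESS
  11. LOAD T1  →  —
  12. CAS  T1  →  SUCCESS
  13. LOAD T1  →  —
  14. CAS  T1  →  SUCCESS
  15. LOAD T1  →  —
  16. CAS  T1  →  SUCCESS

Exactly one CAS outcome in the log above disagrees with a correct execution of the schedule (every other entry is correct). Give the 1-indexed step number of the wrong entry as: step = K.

Correct run:
   1) LOAD T0:  M=5  r_T0=5
   2) LOAD T1:  M=5  r_T1=5
   3) CAS  T0:  M=6  r_T0=5 ✓
   4) LOAD T0:  M=6  r_T0=6
   5) CAS  T1:  M=6  r_T1=5 ✗
   6) CAS  T0:  M=7  r_T0=6 ✓
   7) LOAD T0:  M=7  r_T0=7
   8) CAS  T0:  M=8  r_T0=7 ✓
   9) LOAD T1:  M=8  r_T1=8
  10) CAS  T1:  M=9  r_T1=8 ✓
  11) LOAD T1:  M=9  r_T1=9
  12) CAS  T1:  M=10  r_T1=9 ✓
  13) LOAD T1:  M=10  r_T1=10
  14) CAS  T1:  M=11  r_T1=10 ✓
  15) LOAD T1:  M=11  r_T1=11
  16) CAS  T1:  M=12  r_T1=11 ✓
Flip is step 5.

step = 5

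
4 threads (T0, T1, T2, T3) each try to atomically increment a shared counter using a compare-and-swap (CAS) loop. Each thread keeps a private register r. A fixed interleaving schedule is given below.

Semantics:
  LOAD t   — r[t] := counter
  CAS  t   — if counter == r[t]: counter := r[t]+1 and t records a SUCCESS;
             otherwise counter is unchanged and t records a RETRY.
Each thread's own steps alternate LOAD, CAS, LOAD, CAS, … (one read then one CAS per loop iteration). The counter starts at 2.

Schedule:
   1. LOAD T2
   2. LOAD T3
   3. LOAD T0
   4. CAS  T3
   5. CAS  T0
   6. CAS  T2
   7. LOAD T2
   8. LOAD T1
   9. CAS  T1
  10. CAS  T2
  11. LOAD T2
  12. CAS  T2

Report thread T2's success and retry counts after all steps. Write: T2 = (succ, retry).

T2 = (1, 2)

   1) LOAD T2:  M=2  r_T2=2
   2) LOAD T3:  M=2  r_T3=2
   3) LOAD T0:  M=2  r_T0=2
   4) CAS  T3:  M=3  r_T3=2 ✓
   5) CAS  T0:  M=3  r_T0=2 ✗
   6) CAS  T2:  M=3  r_T2=2 ✗
   7) LOAD T2:  M=3  r_T2=3
   8) LOAD T1:  M=3  r_T1=3
   9) CAS  T1:  M=4  r_T1=3 ✓
  10) CAS  T2:  M=4  r_T2=3 ✗
  11) LOAD T2:  M=4  r_T2=4
  12) CAS  T2:  M=5  r_T2=4 ✓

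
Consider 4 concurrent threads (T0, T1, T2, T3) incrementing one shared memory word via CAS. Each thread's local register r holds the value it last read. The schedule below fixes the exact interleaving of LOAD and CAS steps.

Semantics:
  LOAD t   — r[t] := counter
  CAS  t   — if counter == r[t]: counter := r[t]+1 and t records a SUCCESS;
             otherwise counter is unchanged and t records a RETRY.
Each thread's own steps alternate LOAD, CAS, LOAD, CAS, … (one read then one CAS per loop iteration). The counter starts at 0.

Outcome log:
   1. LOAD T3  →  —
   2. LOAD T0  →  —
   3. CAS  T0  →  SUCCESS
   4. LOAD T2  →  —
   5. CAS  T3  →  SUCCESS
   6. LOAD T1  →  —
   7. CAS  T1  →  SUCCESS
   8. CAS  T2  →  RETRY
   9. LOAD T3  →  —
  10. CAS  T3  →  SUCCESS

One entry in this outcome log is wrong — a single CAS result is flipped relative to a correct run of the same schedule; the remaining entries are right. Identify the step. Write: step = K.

Reference trace:
#1 T3 reads 0
#2 T0 reads 0
#3 T0 CAS(0→1) writes; counter now 1
#4 T2 reads 1
#5 T3 CAS(0→1) fails; counter now 1
#6 T1 reads 1
#7 T1 CAS(1→2) writes; counter now 2
#8 T2 CAS(1→2) fails; counter now 2
#9 T3 reads 2
#10 T3 CAS(2→3) writes; counter now 3
Mismatch at 5.

step = 5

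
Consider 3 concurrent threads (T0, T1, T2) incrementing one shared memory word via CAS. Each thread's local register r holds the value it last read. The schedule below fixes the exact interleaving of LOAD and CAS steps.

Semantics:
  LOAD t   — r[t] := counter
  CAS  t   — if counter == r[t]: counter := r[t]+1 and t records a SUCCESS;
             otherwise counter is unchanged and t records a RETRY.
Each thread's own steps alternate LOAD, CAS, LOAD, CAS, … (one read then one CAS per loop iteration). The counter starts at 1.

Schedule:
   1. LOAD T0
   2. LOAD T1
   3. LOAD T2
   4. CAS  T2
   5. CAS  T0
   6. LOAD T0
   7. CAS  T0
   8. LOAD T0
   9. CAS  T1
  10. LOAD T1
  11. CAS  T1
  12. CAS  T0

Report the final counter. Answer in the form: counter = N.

1. LOAD T0 → mem=1 r[T0]=1 [LOAD]
2. LOAD T1 → mem=1 r[T1]=1 [LOAD]
3. LOAD T2 → mem=1 r[T2]=1 [LOAD]
4. CAS T2 → mem=2 r[T2]=1 [OK]
5. CAS T0 → mem=2 r[T0]=1 [RETRY]
6. LOAD T0 → mem=2 r[T0]=2 [LOAD]
7. CAS T0 → mem=3 r[T0]=2 [OK]
8. LOAD T0 → mem=3 r[T0]=3 [LOAD]
9. CAS T1 → mem=3 r[T1]=1 [RETRY]
10. LOAD T1 → mem=3 r[T1]=3 [LOAD]
11. CAS T1 → mem=4 r[T1]=3 [OK]
12. CAS T0 → mem=4 r[T0]=3 [RETRY]

counter = 4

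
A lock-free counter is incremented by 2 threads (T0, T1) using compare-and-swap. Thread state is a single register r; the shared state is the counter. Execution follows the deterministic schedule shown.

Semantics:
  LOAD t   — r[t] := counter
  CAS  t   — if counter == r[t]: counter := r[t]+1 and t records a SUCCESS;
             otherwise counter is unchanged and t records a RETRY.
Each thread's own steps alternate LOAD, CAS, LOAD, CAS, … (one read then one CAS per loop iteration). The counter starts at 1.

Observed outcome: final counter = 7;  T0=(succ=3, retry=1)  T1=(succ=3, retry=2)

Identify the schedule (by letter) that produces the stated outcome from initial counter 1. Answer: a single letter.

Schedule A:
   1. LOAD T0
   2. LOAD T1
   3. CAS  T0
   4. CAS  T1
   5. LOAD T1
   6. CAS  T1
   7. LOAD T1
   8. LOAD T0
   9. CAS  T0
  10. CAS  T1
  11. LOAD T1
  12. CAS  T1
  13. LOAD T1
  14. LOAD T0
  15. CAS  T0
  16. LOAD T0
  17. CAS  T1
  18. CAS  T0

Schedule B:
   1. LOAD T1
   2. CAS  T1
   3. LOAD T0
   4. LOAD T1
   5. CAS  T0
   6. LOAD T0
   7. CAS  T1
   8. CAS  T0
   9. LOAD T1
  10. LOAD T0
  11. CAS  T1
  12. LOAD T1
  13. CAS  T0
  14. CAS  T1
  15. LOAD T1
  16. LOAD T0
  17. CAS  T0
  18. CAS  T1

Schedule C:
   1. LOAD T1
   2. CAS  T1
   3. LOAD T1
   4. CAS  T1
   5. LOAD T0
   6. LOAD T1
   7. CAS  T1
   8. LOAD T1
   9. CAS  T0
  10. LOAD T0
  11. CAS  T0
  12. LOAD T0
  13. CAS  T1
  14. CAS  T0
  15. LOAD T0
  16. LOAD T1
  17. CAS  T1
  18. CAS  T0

Tracing schedule B:
T1 LOAD — after: cnt=1, r=1 — load
T1 CAS — after: cnt=2, r=1 — ok
T0 LOAD — after: cnt=2, r=2 — load
T1 LOAD — after: cnt=2, r=2 — load
T0 CAS — after: cnt=3, r=2 — ok
T0 LOAD — after: cnt=3, r=3 — load
T1 CAS — after: cnt=3, r=2 — retry
T0 CAS — after: cnt=4, r=3 — ok
T1 LOAD — after: cnt=4, r=4 — load
T0 LOAD — after: cnt=4, r=4 — load
T1 CAS — after: cnt=5, r=4 — ok
T1 LOAD — after: cnt=5, r=5 — load
T0 CAS — after: cnt=5, r=4 — retry
T1 CAS — after: cnt=6, r=5 — ok
T1 LOAD — after: cnt=6, r=6 — load
T0 LOAD — after: cnt=6, r=6 — load
T0 CAS — after: cnt=7, r=6 — ok
T1 CAS — after: cnt=7, r=6 — retry

B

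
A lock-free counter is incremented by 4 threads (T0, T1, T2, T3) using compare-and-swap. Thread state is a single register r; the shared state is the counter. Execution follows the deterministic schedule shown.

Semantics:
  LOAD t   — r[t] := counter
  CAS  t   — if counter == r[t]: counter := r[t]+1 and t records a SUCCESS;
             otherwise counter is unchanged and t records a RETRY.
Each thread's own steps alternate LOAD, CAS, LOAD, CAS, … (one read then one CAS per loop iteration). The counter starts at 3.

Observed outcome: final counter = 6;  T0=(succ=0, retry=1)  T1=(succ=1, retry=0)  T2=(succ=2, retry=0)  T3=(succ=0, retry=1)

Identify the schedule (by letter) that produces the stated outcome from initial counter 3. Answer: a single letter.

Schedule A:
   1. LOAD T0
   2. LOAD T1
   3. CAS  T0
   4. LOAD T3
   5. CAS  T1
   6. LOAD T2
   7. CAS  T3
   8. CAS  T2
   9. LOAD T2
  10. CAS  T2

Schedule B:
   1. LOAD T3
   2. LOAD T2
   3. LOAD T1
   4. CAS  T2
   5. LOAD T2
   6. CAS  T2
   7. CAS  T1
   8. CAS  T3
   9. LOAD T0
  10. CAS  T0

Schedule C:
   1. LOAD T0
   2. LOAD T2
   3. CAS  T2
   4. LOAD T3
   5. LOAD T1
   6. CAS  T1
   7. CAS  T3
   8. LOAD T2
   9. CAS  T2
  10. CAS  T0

Run C:
1. LOAD T0 → mem=3 r[T0]=3 [LOAD]
2. LOAD T2 → mem=3 r[T2]=3 [LOAD]
3. CAS T2 → mem=4 r[T2]=3 [OK]
4. LOAD T3 → mem=4 r[T3]=4 [LOAD]
5. LOAD T1 → mem=4 r[T1]=4 [LOAD]
6. CAS T1 → mem=5 r[T1]=4 [OK]
7. CAS T3 → mem=5 r[T3]=4 [RETRY]
8. LOAD T2 → mem=5 r[T2]=5 [LOAD]
9. CAS T2 → mem=6 r[T2]=5 [OK]
10. CAS T0 → mem=6 r[T0]=3 [RETRY]

C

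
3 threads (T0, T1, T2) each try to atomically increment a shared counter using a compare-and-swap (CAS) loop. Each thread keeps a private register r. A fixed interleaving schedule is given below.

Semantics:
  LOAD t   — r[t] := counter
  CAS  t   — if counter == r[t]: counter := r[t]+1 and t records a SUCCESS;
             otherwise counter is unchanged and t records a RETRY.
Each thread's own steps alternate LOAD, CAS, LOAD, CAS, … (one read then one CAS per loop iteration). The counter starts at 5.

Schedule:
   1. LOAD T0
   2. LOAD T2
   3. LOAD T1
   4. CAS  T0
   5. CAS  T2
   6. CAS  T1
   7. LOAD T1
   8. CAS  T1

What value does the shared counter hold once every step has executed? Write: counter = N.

counter = 7

T0 LOAD — after: cnt=5, r=5 — load
T2 LOAD — after: cnt=5, r=5 — load
T1 LOAD — after: cnt=5, r=5 — load
T0 CAS — after: cnt=6, r=5 — ok
T2 CAS — after: cnt=6, r=5 — retry
T1 CAS — after: cnt=6, r=5 — retry
T1 LOAD — after: cnt=6, r=6 — load
T1 CAS — after: cnt=7, r=6 — ok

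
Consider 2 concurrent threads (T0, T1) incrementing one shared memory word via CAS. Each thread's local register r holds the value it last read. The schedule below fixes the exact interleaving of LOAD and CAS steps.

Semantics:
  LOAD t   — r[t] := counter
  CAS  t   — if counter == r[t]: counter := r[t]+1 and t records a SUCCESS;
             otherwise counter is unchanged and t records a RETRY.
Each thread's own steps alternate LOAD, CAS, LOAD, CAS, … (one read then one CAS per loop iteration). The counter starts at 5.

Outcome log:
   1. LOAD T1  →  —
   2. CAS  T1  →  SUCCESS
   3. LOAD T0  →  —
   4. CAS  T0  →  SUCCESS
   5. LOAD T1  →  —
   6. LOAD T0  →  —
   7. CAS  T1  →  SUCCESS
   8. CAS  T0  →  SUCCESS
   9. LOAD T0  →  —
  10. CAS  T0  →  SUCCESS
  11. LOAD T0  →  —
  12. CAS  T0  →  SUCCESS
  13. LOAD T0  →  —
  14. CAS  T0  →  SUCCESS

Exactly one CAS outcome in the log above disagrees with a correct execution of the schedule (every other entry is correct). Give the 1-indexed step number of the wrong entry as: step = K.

step = 8

Re-executing:
1. LOAD T1 → mem=5 r[T1]=5 [LOAD]
2. CAS T1 → mem=6 r[T1]=5 [OK]
3. LOAD T0 → mem=6 r[T0]=6 [LOAD]
4. CAS T0 → mem=7 r[T0]=6 [OK]
5. LOAD T1 → mem=7 r[T1]=7 [LOAD]
6. LOAD T0 → mem=7 r[T0]=7 [LOAD]
7. CAS T1 → mem=8 r[T1]=7 [OK]
8. CAS T0 → mem=8 r[T0]=7 [RETRY]
9. LOAD T0 → mem=8 r[T0]=8 [LOAD]
10. CAS T0 → mem=9 r[T0]=8 [OK]
11. LOAD T0 → mem=9 r[T0]=9 [LOAD]
12. CAS T0 → mem=10 r[T0]=9 [OK]
13. LOAD T0 → mem=10 r[T0]=10 [LOAD]
14. CAS T0 → mem=11 r[T0]=10 [OK]
Log disagrees first at step 8.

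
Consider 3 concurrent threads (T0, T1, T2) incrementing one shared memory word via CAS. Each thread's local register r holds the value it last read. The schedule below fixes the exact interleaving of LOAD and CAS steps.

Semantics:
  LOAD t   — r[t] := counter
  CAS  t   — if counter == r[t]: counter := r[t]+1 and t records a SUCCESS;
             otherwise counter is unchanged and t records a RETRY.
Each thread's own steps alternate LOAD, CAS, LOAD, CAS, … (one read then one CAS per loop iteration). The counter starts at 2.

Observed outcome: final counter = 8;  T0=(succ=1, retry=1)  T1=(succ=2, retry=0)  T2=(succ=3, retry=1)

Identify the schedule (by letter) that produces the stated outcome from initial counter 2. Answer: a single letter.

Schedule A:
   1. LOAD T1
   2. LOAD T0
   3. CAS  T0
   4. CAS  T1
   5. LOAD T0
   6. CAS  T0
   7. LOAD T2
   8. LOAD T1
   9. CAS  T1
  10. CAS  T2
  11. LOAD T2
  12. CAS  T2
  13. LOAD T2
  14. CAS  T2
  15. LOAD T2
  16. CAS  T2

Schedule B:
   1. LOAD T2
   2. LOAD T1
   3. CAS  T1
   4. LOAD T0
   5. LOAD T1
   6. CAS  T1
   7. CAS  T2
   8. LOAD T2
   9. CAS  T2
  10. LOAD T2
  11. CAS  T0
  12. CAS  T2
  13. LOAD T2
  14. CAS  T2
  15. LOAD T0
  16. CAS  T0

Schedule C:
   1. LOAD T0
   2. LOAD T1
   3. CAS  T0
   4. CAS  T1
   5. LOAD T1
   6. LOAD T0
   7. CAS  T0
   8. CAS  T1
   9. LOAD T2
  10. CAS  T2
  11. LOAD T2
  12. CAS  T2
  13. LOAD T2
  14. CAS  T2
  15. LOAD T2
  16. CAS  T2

B

Simulating candidate B:
1. LOAD T2 → mem=2 r[T2]=2 [LOAD]
2. LOAD T1 → mem=2 r[T1]=2 [LOAD]
3. CAS T1 → mem=3 r[T1]=2 [OK]
4. LOAD T0 → mem=3 r[T0]=3 [LOAD]
5. LOAD T1 → mem=3 r[T1]=3 [LOAD]
6. CAS T1 → mem=4 r[T1]=3 [OK]
7. CAS T2 → mem=4 r[T2]=2 [RETRY]
8. LOAD T2 → mem=4 r[T2]=4 [LOAD]
9. CAS T2 → mem=5 r[T2]=4 [OK]
10. LOAD T2 → mem=5 r[T2]=5 [LOAD]
11. CAS T0 → mem=5 r[T0]=3 [RETRY]
12. CAS T2 → mem=6 r[T2]=5 [OK]
13. LOAD T2 → mem=6 r[T2]=6 [LOAD]
14. CAS T2 → mem=7 r[T2]=6 [OK]
15. LOAD T0 → mem=7 r[T0]=7 [LOAD]
16. CAS T0 → mem=8 r[T0]=7 [OK]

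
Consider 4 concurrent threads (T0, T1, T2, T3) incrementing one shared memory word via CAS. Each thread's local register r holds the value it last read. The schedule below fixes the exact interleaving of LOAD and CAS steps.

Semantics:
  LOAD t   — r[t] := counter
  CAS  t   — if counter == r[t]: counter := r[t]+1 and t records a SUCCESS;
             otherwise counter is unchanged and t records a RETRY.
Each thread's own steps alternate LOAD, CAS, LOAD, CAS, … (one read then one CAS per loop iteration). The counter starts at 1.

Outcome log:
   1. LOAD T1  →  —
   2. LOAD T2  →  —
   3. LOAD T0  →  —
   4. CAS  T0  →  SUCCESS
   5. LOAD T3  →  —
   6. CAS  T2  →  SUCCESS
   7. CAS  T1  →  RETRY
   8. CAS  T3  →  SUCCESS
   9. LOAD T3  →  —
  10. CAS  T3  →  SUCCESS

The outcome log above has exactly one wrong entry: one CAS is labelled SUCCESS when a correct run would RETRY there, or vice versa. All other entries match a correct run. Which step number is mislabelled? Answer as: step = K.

Re-executing:
step 1: T1 LOAD ⇒ load; ctr=1 reg=1
step 2: T2 LOAD ⇒ load; ctr=1 reg=1
step 3: T0 LOAD ⇒ load; ctr=1 reg=1
step 4: T0 CAS ⇒ ok; ctr=2 reg=1
step 5: T3 LOAD ⇒ load; ctr=2 reg=2
step 6: T2 CAS ⇒ retry; ctr=2 reg=1
step 7: T1 CAS ⇒ retry; ctr=2 reg=1
step 8: T3 CAS ⇒ ok; ctr=3 reg=2
step 9: T3 LOAD ⇒ load; ctr=3 reg=3
step 10: T3 CAS ⇒ ok; ctr=4 reg=3
Log disagrees first at step 6.

step = 6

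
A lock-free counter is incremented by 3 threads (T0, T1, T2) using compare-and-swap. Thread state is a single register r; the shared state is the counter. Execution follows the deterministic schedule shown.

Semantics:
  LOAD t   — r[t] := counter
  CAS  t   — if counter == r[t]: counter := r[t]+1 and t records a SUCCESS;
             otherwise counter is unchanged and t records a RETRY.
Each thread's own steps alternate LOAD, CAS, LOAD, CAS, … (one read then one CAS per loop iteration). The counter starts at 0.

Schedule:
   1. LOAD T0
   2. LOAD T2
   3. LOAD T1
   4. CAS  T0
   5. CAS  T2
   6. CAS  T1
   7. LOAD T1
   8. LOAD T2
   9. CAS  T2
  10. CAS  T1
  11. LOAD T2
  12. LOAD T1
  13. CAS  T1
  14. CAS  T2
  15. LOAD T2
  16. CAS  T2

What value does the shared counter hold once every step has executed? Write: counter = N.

T0 LOAD — after: cnt=0, r=0 — load
T2 LOAD — after: cnt=0, r=0 — load
T1 LOAD — after: cnt=0, r=0 — load
T0 CAS — after: cnt=1, r=0 — ok
T2 CAS — after: cnt=1, r=0 — retry
T1 CAS — after: cnt=1, r=0 — retry
T1 LOAD — after: cnt=1, r=1 — load
T2 LOAD — after: cnt=1, r=1 — load
T2 CAS — after: cnt=2, r=1 — ok
T1 CAS — after: cnt=2, r=1 — retry
T2 LOAD — after: cnt=2, r=2 — load
T1 LOAD — after: cnt=2, r=2 — load
T1 CAS — after: cnt=3, r=2 — ok
T2 CAS — after: cnt=3, r=2 — retry
T2 LOAD — after: cnt=3, r=3 — load
T2 CAS — after: cnt=4, r=3 — ok

counter = 4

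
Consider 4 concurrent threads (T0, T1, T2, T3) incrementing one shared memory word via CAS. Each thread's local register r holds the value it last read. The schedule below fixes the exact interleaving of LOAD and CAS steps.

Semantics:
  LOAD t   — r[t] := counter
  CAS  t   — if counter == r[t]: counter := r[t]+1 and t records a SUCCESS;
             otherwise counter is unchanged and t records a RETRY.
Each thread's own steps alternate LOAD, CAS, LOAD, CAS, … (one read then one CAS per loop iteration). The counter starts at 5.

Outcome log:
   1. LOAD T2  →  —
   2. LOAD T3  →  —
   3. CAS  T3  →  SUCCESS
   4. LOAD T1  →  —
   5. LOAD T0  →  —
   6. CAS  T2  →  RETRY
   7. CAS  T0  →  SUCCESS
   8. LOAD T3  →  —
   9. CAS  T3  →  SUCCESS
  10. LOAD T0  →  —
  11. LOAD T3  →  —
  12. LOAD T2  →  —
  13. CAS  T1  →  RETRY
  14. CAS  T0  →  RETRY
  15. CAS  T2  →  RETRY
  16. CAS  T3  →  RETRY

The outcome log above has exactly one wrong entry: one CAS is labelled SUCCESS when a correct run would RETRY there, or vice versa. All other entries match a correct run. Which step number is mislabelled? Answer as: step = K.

Correct run:
1. LOAD T2 → mem=5 r[T2]=5 [LOAD]
2. LOAD T3 → mem=5 r[T3]=5 [LOAD]
3. CAS T3 → mem=6 r[T3]=5 [OK]
4. LOAD T1 → mem=6 r[T1]=6 [LOAD]
5. LOAD T0 → mem=6 r[T0]=6 [LOAD]
6. CAS T2 → mem=6 r[T2]=5 [RETRY]
7. CAS T0 → mem=7 r[T0]=6 [OK]
8. LOAD T3 → mem=7 r[T3]=7 [LOAD]
9. CAS T3 → mem=8 r[T3]=7 [OK]
10. LOAD T0 → mem=8 r[T0]=8 [LOAD]
11. LOAD T3 → mem=8 r[T3]=8 [LOAD]
12. LOAD T2 → mem=8 r[T2]=8 [LOAD]
13. CAS T1 → mem=8 r[T1]=6 [RETRY]
14. CAS T0 → mem=9 r[T0]=8 [OK]
15. CAS T2 → mem=9 r[T2]=8 [RETRY]
16. CAS T3 → mem=9 r[T3]=8 [RETRY]
Log disagrees first at step 14.

step = 14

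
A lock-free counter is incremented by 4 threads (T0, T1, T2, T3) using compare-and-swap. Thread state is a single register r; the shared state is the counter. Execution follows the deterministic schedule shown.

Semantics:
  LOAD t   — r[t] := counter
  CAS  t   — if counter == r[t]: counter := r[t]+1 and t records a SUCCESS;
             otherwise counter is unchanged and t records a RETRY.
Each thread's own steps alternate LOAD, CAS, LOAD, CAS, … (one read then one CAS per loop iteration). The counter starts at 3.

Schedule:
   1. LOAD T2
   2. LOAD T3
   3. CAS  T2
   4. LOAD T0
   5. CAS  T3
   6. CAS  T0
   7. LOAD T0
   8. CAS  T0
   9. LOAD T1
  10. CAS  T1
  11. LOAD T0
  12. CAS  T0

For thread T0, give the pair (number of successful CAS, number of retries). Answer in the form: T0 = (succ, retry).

[1] T2.load  rd  (counter 3, T2.r 3)
[2] T3.load  rd  (counter 3, T3.r 3)
[3] T2.cas  hit  (counter 4, T2.r 3)
[4] T0.load  rd  (counter 4, T0.r 4)
[5] T3.cas  miss  (counter 4, T3.r 3)
[6] T0.cas  hit  (counter 5, T0.r 4)
[7] T0.load  rd  (counter 5, T0.r 5)
[8] T0.cas  hit  (counter 6, T0.r 5)
[9] T1.load  rd  (counter 6, T1.r 6)
[10] T1.cas  hit  (counter 7, T1.r 6)
[11] T0.load  rd  (counter 7, T0.r 7)
[12] T0.cas  hit  (counter 8, T0.r 7)

T0 = (3, 0)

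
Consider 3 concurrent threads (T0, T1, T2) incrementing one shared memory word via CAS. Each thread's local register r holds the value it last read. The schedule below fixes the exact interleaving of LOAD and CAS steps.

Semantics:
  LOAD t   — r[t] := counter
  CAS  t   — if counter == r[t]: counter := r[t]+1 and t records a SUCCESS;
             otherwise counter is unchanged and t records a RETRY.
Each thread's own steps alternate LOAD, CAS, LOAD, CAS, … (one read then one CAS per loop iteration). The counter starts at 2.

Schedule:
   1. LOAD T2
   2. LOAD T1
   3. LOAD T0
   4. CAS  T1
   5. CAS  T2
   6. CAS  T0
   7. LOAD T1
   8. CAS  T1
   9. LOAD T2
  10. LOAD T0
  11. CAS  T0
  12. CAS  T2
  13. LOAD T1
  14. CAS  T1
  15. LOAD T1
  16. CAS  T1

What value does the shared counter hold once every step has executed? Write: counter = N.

step 1: T2 LOAD ⇒ load; ctr=2 reg=2
step 2: T1 LOAD ⇒ load; ctr=2 reg=2
step 3: T0 LOAD ⇒ load; ctr=2 reg=2
step 4: T1 CAS ⇒ ok; ctr=3 reg=2
step 5: T2 CAS ⇒ retry; ctr=3 reg=2
step 6: T0 CAS ⇒ retry; ctr=3 reg=2
step 7: T1 LOAD ⇒ load; ctr=3 reg=3
step 8: T1 CAS ⇒ ok; ctr=4 reg=3
step 9: T2 LOAD ⇒ load; ctr=4 reg=4
step 10: T0 LOAD ⇒ load; ctr=4 reg=4
step 11: T0 CAS ⇒ ok; ctr=5 reg=4
step 12: T2 CAS ⇒ retry; ctr=5 reg=4
step 13: T1 LOAD ⇒ load; ctr=5 reg=5
step 14: T1 CAS ⇒ ok; ctr=6 reg=5
step 15: T1 LOAD ⇒ load; ctr=6 reg=6
step 16: T1 CAS ⇒ ok; ctr=7 reg=6

counter = 7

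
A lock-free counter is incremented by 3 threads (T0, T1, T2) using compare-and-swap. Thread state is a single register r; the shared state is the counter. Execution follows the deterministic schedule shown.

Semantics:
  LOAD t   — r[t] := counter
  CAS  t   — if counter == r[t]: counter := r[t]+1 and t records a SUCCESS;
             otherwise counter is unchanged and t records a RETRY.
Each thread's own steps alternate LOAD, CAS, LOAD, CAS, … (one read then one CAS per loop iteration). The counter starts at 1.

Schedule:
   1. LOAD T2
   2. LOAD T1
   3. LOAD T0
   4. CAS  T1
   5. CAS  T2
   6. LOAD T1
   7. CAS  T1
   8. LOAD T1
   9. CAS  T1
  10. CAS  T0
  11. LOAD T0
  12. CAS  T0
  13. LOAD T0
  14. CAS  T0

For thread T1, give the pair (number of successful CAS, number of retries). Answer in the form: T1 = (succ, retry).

T1 = (3, 0)

   1) LOAD T2:  M=1  r_T2=1
   2) LOAD T1:  M=1  r_T1=1
   3) LOAD T0:  M=1  r_T0=1
   4) CAS  T1:  M=2  r_T1=1 ✓
   5) CAS  T2:  M=2  r_T2=1 ✗
   6) LOAD T1:  M=2  r_T1=2
   7) CAS  T1:  M=3  r_T1=2 ✓
   8) LOAD T1:  M=3  r_T1=3
   9) CAS  T1:  M=4  r_T1=3 ✓
  10) CAS  T0:  M=4  r_T0=1 ✗
  11) LOAD T0:  M=4  r_T0=4
  12) CAS  T0:  M=5  r_T0=4 ✓
  13) LOAD T0:  M=5  r_T0=5
  14) CAS  T0:  M=6  r_T0=5 ✓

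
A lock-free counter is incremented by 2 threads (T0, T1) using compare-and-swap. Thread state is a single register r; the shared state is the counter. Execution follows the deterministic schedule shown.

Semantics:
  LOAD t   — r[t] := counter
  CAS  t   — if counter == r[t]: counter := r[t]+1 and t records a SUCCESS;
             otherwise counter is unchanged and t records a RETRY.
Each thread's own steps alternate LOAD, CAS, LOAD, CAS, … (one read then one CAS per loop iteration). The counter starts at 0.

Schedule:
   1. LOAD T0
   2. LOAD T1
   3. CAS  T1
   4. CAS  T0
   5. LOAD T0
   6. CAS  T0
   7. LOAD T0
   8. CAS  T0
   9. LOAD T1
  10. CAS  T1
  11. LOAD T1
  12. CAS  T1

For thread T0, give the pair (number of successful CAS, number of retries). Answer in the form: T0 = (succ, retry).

step 1: T0 LOAD ⇒ load; ctr=0 reg=0
step 2: T1 LOAD ⇒ load; ctr=0 reg=0
step 3: T1 CAS ⇒ ok; ctr=1 reg=0
step 4: T0 CAS ⇒ retry; ctr=1 reg=0
step 5: T0 LOAD ⇒ load; ctr=1 reg=1
step 6: T0 CAS ⇒ ok; ctr=2 reg=1
step 7: T0 LOAD ⇒ load; ctr=2 reg=2
step 8: T0 CAS ⇒ ok; ctr=3 reg=2
step 9: T1 LOAD ⇒ load; ctr=3 reg=3
step 10: T1 CAS ⇒ ok; ctr=4 reg=3
step 11: T1 LOAD ⇒ load; ctr=4 reg=4
step 12: T1 CAS ⇒ ok; ctr=5 reg=4

T0 = (2, 1)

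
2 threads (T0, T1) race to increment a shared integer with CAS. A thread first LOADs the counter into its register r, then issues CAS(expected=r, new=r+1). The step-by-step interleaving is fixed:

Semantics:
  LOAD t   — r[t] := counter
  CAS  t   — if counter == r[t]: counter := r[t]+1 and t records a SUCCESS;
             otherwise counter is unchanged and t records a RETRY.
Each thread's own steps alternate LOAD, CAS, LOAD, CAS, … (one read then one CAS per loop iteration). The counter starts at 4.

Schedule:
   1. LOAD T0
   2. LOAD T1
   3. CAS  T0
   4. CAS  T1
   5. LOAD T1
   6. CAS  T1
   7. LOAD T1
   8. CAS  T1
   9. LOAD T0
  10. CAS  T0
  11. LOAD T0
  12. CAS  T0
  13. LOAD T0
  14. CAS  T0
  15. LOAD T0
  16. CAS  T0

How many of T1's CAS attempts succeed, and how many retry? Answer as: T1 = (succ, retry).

step 1: T0 LOAD ⇒ load; ctr=4 reg=4
step 2: T1 LOAD ⇒ load; ctr=4 reg=4
step 3: T0 CAS ⇒ ok; ctr=5 reg=4
step 4: T1 CAS ⇒ retry; ctr=5 reg=4
step 5: T1 LOAD ⇒ load; ctr=5 reg=5
step 6: T1 CAS ⇒ ok; ctr=6 reg=5
step 7: T1 LOAD ⇒ load; ctr=6 reg=6
step 8: T1 CAS ⇒ ok; ctr=7 reg=6
step 9: T0 LOAD ⇒ load; ctr=7 reg=7
step 10: T0 CAS ⇒ ok; ctr=8 reg=7
step 11: T0 LOAD ⇒ load; ctr=8 reg=8
step 12: T0 CAS ⇒ ok; ctr=9 reg=8
step 13: T0 LOAD ⇒ load; ctr=9 reg=9
step 14: T0 CAS ⇒ ok; ctr=10 reg=9
step 15: T0 LOAD ⇒ load; ctr=10 reg=10
step 16: T0 CAS ⇒ ok; ctr=11 reg=10

T1 = (2, 1)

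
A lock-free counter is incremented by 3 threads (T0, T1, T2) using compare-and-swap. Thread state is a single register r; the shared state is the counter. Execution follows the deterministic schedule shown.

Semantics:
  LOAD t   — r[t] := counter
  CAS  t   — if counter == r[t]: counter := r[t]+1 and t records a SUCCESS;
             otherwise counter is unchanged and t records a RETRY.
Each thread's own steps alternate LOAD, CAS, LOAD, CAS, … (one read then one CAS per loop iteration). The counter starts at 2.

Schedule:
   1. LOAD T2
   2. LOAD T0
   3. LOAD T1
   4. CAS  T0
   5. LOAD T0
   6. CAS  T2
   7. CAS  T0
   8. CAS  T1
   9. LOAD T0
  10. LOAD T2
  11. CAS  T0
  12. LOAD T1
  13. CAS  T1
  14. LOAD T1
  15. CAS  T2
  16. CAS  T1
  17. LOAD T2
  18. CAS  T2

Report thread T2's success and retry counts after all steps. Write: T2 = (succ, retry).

T2 = (1, 2)

T2 LOAD — after: cnt=2, r=2 — load
T0 LOAD — after: cnt=2, r=2 — load
T1 LOAD — after: cnt=2, r=2 — load
T0 CAS — after: cnt=3, r=2 — ok
T0 LOAD — after: cnt=3, r=3 — load
T2 CAS — after: cnt=3, r=2 — retry
T0 CAS — after: cnt=4, r=3 — ok
T1 CAS — after: cnt=4, r=2 — retry
T0 LOAD — after: cnt=4, r=4 — load
T2 LOAD — after: cnt=4, r=4 — load
T0 CAS — after: cnt=5, r=4 — ok
T1 LOAD — after: cnt=5, r=5 — load
T1 CAS — after: cnt=6, r=5 — ok
T1 LOAD — after: cnt=6, r=6 — load
T2 CAS — after: cnt=6, r=4 — retry
T1 CAS — after: cnt=7, r=6 — ok
T2 LOAD — after: cnt=7, r=7 — load
T2 CAS — after: cnt=8, r=7 — ok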